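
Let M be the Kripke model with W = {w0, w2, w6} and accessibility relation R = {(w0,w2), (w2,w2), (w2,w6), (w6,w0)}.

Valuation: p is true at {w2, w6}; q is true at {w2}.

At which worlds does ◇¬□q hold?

{w0, w2}

w0: successors {w2}; ¬□q there: w2:T. ✓
w2: successors {w2, w6}; ¬□q there: w2:T, w6:T. ✓
w6: successors {w0}; ¬□q there: w0:F. ✗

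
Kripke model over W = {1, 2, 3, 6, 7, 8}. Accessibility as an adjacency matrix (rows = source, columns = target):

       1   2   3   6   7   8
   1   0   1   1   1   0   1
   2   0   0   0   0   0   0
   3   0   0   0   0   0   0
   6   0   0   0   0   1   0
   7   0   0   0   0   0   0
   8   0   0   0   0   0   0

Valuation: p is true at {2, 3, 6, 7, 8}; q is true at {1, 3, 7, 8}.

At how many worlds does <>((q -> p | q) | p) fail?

4

1: successors {2, 3, 6, 8}; (q -> p | q) | p there: 2:T, 3:T, 6:T, 8:T. ✓
2: no successors, so <>((q -> p | q) | p) fails. ✗
3: no successors, so <>((q -> p | q) | p) fails. ✗
6: successors {7}; (q -> p | q) | p there: 7:T. ✓
7: no successors, so <>((q -> p | q) | p) fails. ✗
8: no successors, so <>((q -> p | q) | p) fails. ✗
Satisfying worlds: {1, 6}.
So <>((q -> p | q) | p) fails at the other 4 worlds.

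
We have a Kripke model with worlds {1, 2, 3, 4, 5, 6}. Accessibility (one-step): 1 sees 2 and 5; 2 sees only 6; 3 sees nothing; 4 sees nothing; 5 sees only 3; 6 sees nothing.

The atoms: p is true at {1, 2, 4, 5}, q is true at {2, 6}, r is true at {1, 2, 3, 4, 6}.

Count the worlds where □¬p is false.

1: successors {2, 5}; ¬p there: 2:F, 5:F. ✗
2: successors {6}; ¬p there: 6:T. ✓
3: no successors, so □¬p holds vacuously. ✓
4: no successors, so □¬p holds vacuously. ✓
5: successors {3}; ¬p there: 3:T. ✓
6: no successors, so □¬p holds vacuously. ✓
Satisfying worlds: {2, 3, 4, 5, 6}.
So □¬p fails at the other 1 world.

1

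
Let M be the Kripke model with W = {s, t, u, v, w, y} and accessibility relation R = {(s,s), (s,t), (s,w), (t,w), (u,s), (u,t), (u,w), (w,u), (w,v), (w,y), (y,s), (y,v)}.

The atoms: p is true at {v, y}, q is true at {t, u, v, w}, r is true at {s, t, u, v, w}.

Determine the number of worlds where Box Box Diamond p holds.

s: successors {s, t, w}; Box Diamond p there: s:F, t:T, w:F. ✗
t: successors {w}; Box Diamond p there: w:F. ✗
u: successors {s, t, w}; Box Diamond p there: s:F, t:T, w:F. ✗
v: no successors, so Box Box Diamond p holds vacuously. ✓
w: successors {u, v, y}; Box Diamond p there: u:F, v:T, y:F. ✗
y: successors {s, v}; Box Diamond p there: s:F, v:T. ✗
Satisfying worlds: {v}.

1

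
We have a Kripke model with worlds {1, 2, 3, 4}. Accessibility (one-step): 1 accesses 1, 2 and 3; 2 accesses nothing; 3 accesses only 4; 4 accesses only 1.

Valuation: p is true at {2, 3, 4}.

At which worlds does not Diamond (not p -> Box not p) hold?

1: Diamond (not p -> Box not p) is T. ✗
2: Diamond (not p -> Box not p) is F. ✓
3: Diamond (not p -> Box not p) is T. ✗
4: Diamond (not p -> Box not p) is F. ✓

{2, 4}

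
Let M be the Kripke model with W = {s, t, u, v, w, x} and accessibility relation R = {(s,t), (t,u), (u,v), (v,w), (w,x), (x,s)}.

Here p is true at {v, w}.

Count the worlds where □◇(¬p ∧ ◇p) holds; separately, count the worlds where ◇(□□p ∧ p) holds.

1 and 0

For □◇(¬p ∧ ◇p):
s: successors {t}; ◇(¬p ∧ ◇p) there: t:T. ✓
t: successors {u}; ◇(¬p ∧ ◇p) there: u:F. ✗
u: successors {v}; ◇(¬p ∧ ◇p) there: v:F. ✗
v: successors {w}; ◇(¬p ∧ ◇p) there: w:F. ✗
w: successors {x}; ◇(¬p ∧ ◇p) there: x:F. ✗
x: successors {s}; ◇(¬p ∧ ◇p) there: s:F. ✗
— 1 world.
For ◇(□□p ∧ p):
s: successors {t}; □□p ∧ p there: t:F. ✗
t: successors {u}; □□p ∧ p there: u:F. ✗
u: successors {v}; □□p ∧ p there: v:F. ✗
v: successors {w}; □□p ∧ p there: w:F. ✗
w: successors {x}; □□p ∧ p there: x:F. ✗
x: successors {s}; □□p ∧ p there: s:F. ✗
— 0 worlds.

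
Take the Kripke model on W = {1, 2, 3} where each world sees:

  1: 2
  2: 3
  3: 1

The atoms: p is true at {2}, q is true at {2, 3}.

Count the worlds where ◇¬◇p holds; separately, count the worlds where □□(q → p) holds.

2 and 2

For ◇¬◇p:
1: successors {2}; ¬◇p there: 2:T. ✓
2: successors {3}; ¬◇p there: 3:T. ✓
3: successors {1}; ¬◇p there: 1:F. ✗
— 2 worlds.
For □□(q → p):
1: successors {2}; □(q → p) there: 2:F. ✗
2: successors {3}; □(q → p) there: 3:T. ✓
3: successors {1}; □(q → p) there: 1:T. ✓
— 2 worlds.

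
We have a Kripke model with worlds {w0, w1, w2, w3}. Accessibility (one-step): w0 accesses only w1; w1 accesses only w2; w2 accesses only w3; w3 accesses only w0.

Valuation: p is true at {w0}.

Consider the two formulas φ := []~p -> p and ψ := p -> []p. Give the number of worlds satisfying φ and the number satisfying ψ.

For []~p -> p:
w0: []~p is T, p is T. ✓
w1: []~p is T, p is F. ✗
w2: []~p is T, p is F. ✗
w3: []~p is F, p is F. ✓
— 2 worlds.
For p -> []p:
w0: p is T, []p is F. ✗
w1: p is F, []p is F. ✓
w2: p is F, []p is F. ✓
w3: p is F, []p is T. ✓
— 3 worlds.

2 and 3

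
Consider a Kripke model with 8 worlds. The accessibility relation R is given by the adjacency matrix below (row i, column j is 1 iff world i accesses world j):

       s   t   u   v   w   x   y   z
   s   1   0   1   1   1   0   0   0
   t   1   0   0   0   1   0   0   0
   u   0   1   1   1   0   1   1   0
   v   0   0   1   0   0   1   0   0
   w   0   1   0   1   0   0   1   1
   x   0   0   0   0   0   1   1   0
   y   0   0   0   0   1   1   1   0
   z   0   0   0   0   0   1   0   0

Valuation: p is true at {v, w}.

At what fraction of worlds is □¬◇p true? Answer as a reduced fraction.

s: successors {s, u, v, w}; ¬◇p there: s:F, u:F, v:T, w:F. ✗
t: successors {s, w}; ¬◇p there: s:F, w:F. ✗
u: successors {t, u, v, x, y}; ¬◇p there: t:F, u:F, v:T, x:T, y:F. ✗
v: successors {u, x}; ¬◇p there: u:F, x:T. ✗
w: successors {t, v, y, z}; ¬◇p there: t:F, v:T, y:F, z:T. ✗
x: successors {x, y}; ¬◇p there: x:T, y:F. ✗
y: successors {w, x, y}; ¬◇p there: w:F, x:T, y:F. ✗
z: successors {x}; ¬◇p there: x:T. ✓
That's 1 of 8 worlds, so 1/8.

1/8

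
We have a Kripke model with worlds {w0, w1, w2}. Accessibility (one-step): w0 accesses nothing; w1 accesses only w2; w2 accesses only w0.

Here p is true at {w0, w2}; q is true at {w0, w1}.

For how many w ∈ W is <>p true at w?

w0: no successors, so <>p fails. ✗
w1: successors {w2}; p there: w2:T. ✓
w2: successors {w0}; p there: w0:T. ✓
Satisfying worlds: {w1, w2}.

2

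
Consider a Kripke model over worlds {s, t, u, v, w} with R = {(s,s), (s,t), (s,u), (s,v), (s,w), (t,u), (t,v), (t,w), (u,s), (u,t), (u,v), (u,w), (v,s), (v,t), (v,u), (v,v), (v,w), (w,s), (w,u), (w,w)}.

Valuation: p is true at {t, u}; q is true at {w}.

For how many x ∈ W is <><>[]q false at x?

s: successors {s, t, u, v, w}; <>[]q there: s:F, t:F, u:F, v:F, w:F. ✗
t: successors {u, v, w}; <>[]q there: u:F, v:F, w:F. ✗
u: successors {s, t, v, w}; <>[]q there: s:F, t:F, v:F, w:F. ✗
v: successors {s, t, u, v, w}; <>[]q there: s:F, t:F, u:F, v:F, w:F. ✗
w: successors {s, u, w}; <>[]q there: s:F, u:F, w:F. ✗
Satisfying worlds: ∅.
So <><>[]q fails at the other 5 worlds.

5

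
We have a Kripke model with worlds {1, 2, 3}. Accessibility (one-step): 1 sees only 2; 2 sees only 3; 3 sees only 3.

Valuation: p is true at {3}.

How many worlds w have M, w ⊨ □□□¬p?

0

1: successors {2}; □□¬p there: 2:F. ✗
2: successors {3}; □□¬p there: 3:F. ✗
3: successors {3}; □□¬p there: 3:F. ✗
Satisfying worlds: ∅.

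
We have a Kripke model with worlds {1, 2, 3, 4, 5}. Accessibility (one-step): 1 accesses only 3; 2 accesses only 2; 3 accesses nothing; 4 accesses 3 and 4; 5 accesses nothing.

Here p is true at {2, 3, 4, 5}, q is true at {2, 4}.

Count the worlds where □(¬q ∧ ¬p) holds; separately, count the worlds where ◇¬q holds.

For □(¬q ∧ ¬p):
1: successors {3}; ¬q ∧ ¬p there: 3:F. ✗
2: successors {2}; ¬q ∧ ¬p there: 2:F. ✗
3: no successors, so □(¬q ∧ ¬p) holds vacuously. ✓
4: successors {3, 4}; ¬q ∧ ¬p there: 3:F, 4:F. ✗
5: no successors, so □(¬q ∧ ¬p) holds vacuously. ✓
— 2 worlds.
For ◇¬q:
1: successors {3}; ¬q there: 3:T. ✓
2: successors {2}; ¬q there: 2:F. ✗
3: no successors, so ◇¬q fails. ✗
4: successors {3, 4}; ¬q there: 3:T, 4:F. ✓
5: no successors, so ◇¬q fails. ✗
— 2 worlds.

2 and 2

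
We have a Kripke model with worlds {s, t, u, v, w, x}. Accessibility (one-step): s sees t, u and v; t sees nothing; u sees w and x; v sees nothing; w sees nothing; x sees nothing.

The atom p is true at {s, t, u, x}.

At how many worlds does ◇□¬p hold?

s: successors {t, u, v}; □¬p there: t:T, u:F, v:T. ✓
t: no successors, so ◇□¬p fails. ✗
u: successors {w, x}; □¬p there: w:T, x:T. ✓
v: no successors, so ◇□¬p fails. ✗
w: no successors, so ◇□¬p fails. ✗
x: no successors, so ◇□¬p fails. ✗
Satisfying worlds: {s, u}.

2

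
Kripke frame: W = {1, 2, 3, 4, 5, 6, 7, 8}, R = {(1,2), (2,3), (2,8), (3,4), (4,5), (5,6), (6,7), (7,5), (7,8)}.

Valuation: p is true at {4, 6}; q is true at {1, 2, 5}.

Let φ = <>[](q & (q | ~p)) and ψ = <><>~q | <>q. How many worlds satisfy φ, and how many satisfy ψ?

3 and 6

For <>[](q & (q | ~p)):
1: successors {2}; [](q & (q | ~p)) there: 2:F. ✗
2: successors {3, 8}; [](q & (q | ~p)) there: 3:F, 8:T. ✓
3: successors {4}; [](q & (q | ~p)) there: 4:T. ✓
4: successors {5}; [](q & (q | ~p)) there: 5:F. ✗
5: successors {6}; [](q & (q | ~p)) there: 6:F. ✗
6: successors {7}; [](q & (q | ~p)) there: 7:F. ✗
7: successors {5, 8}; [](q & (q | ~p)) there: 5:F, 8:T. ✓
8: no successors, so <>[](q & (q | ~p)) fails. ✗
— 3 worlds.
For <><>~q | <>q:
1: <><>~q is T, <>q is T. ✓
2: <><>~q is T, <>q is F. ✓
3: <><>~q is F, <>q is F. ✗
4: <><>~q is T, <>q is T. ✓
5: <><>~q is T, <>q is F. ✓
6: <><>~q is T, <>q is F. ✓
7: <><>~q is T, <>q is T. ✓
8: <><>~q is F, <>q is F. ✗
— 6 worlds.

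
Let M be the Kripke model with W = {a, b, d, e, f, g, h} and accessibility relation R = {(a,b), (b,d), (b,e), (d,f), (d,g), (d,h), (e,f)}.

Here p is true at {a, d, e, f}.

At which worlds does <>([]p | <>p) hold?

a: successors {b}; []p | <>p there: b:T. ✓
b: successors {d, e}; []p | <>p there: d:T, e:T. ✓
d: successors {f, g, h}; []p | <>p there: f:T, g:T, h:T. ✓
e: successors {f}; []p | <>p there: f:T. ✓
f: no successors, so <>([]p | <>p) fails. ✗
g: no successors, so <>([]p | <>p) fails. ✗
h: no successors, so <>([]p | <>p) fails. ✗

{a, b, d, e}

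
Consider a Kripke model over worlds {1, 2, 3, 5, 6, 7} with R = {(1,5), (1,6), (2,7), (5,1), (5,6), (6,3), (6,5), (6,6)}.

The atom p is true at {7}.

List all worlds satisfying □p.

{2, 3, 7}

1: successors {5, 6}; p there: 5:F, 6:F. ✗
2: successors {7}; p there: 7:T. ✓
3: no successors, so □p holds vacuously. ✓
5: successors {1, 6}; p there: 1:F, 6:F. ✗
6: successors {3, 5, 6}; p there: 3:F, 5:F, 6:F. ✗
7: no successors, so □p holds vacuously. ✓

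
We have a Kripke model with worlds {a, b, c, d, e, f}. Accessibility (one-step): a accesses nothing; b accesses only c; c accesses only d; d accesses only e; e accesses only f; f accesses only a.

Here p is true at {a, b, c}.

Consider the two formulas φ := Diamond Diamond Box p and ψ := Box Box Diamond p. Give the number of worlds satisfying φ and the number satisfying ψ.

2 and 3

For Diamond Diamond Box p:
a: no successors, so Diamond Diamond Box p fails. ✗
b: successors {c}; Diamond Box p there: c:F. ✗
c: successors {d}; Diamond Box p there: d:F. ✗
d: successors {e}; Diamond Box p there: e:T. ✓
e: successors {f}; Diamond Box p there: f:T. ✓
f: successors {a}; Diamond Box p there: a:F. ✗
— 2 worlds.
For Box Box Diamond p:
a: no successors, so Box Box Diamond p holds vacuously. ✓
b: successors {c}; Box Diamond p there: c:F. ✗
c: successors {d}; Box Diamond p there: d:F. ✗
d: successors {e}; Box Diamond p there: e:T. ✓
e: successors {f}; Box Diamond p there: f:F. ✗
f: successors {a}; Box Diamond p there: a:T. ✓
— 3 worlds.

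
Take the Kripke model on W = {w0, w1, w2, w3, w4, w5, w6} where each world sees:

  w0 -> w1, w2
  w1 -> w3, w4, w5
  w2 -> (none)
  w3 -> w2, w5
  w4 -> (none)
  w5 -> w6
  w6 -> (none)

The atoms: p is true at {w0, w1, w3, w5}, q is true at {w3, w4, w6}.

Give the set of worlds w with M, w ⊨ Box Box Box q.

{w1, w2, w3, w4, w5, w6}

w0: successors {w1, w2}; Box Box q there: w1:F, w2:T. ✗
w1: successors {w3, w4, w5}; Box Box q there: w3:T, w4:T, w5:T. ✓
w2: no successors, so Box Box Box q holds vacuously. ✓
w3: successors {w2, w5}; Box Box q there: w2:T, w5:T. ✓
w4: no successors, so Box Box Box q holds vacuously. ✓
w5: successors {w6}; Box Box q there: w6:T. ✓
w6: no successors, so Box Box Box q holds vacuously. ✓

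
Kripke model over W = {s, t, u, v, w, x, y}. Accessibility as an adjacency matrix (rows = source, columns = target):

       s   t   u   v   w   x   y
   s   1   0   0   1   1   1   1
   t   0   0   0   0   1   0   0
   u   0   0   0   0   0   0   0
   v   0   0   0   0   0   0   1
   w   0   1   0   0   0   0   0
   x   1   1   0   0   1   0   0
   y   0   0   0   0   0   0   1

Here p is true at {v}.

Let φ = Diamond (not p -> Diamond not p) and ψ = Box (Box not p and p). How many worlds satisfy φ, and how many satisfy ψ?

For Diamond (not p -> Diamond not p):
s: successors {s, v, w, x, y}; not p -> Diamond not p there: s:T, v:T, w:T, x:T, y:T. ✓
t: successors {w}; not p -> Diamond not p there: w:T. ✓
u: no successors, so Diamond (not p -> Diamond not p) fails. ✗
v: successors {y}; not p -> Diamond not p there: y:T. ✓
w: successors {t}; not p -> Diamond not p there: t:T. ✓
x: successors {s, t, w}; not p -> Diamond not p there: s:T, t:T, w:T. ✓
y: successors {y}; not p -> Diamond not p there: y:T. ✓
— 6 worlds.
For Box (Box not p and p):
s: successors {s, v, w, x, y}; Box not p and p there: s:F, v:T, w:F, x:F, y:F. ✗
t: successors {w}; Box not p and p there: w:F. ✗
u: no successors, so Box (Box not p and p) holds vacuously. ✓
v: successors {y}; Box not p and p there: y:F. ✗
w: successors {t}; Box not p and p there: t:F. ✗
x: successors {s, t, w}; Box not p and p there: s:F, t:F, w:F. ✗
y: successors {y}; Box not p and p there: y:F. ✗
— 1 world.

6 and 1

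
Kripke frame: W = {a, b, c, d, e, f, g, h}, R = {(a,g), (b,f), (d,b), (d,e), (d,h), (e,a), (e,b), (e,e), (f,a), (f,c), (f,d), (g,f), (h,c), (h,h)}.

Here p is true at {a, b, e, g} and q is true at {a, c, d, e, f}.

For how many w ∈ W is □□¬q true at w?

a: successors {g}; □¬q there: g:F. ✗
b: successors {f}; □¬q there: f:F. ✗
c: no successors, so □□¬q holds vacuously. ✓
d: successors {b, e, h}; □¬q there: b:F, e:F, h:F. ✗
e: successors {a, b, e}; □¬q there: a:T, b:F, e:F. ✗
f: successors {a, c, d}; □¬q there: a:T, c:T, d:F. ✗
g: successors {f}; □¬q there: f:F. ✗
h: successors {c, h}; □¬q there: c:T, h:F. ✗
Satisfying worlds: {c}.

1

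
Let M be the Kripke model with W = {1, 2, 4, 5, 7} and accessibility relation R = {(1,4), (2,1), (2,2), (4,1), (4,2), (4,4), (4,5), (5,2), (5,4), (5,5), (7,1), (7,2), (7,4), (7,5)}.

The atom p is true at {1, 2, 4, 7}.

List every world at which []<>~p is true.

1: successors {4}; <>~p there: 4:T. ✓
2: successors {1, 2}; <>~p there: 1:F, 2:F. ✗
4: successors {1, 2, 4, 5}; <>~p there: 1:F, 2:F, 4:T, 5:T. ✗
5: successors {2, 4, 5}; <>~p there: 2:F, 4:T, 5:T. ✗
7: successors {1, 2, 4, 5}; <>~p there: 1:F, 2:F, 4:T, 5:T. ✗

{1}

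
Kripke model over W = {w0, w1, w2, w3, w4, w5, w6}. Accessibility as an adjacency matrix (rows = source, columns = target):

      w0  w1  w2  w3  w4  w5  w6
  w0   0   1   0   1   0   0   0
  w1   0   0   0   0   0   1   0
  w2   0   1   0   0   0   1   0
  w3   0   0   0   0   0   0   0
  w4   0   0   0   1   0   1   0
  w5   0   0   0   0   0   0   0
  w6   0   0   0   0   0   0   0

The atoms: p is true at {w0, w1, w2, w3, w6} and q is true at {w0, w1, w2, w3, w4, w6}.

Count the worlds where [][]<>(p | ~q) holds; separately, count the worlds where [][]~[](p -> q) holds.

5 and 5

For [][]<>(p | ~q):
w0: successors {w1, w3}; []<>(p | ~q) there: w1:F, w3:T. ✗
w1: successors {w5}; []<>(p | ~q) there: w5:T. ✓
w2: successors {w1, w5}; []<>(p | ~q) there: w1:F, w5:T. ✗
w3: no successors, so [][]<>(p | ~q) holds vacuously. ✓
w4: successors {w3, w5}; []<>(p | ~q) there: w3:T, w5:T. ✓
w5: no successors, so [][]<>(p | ~q) holds vacuously. ✓
w6: no successors, so [][]<>(p | ~q) holds vacuously. ✓
— 5 worlds.
For [][]~[](p -> q):
w0: successors {w1, w3}; []~[](p -> q) there: w1:F, w3:T. ✗
w1: successors {w5}; []~[](p -> q) there: w5:T. ✓
w2: successors {w1, w5}; []~[](p -> q) there: w1:F, w5:T. ✗
w3: no successors, so [][]~[](p -> q) holds vacuously. ✓
w4: successors {w3, w5}; []~[](p -> q) there: w3:T, w5:T. ✓
w5: no successors, so [][]~[](p -> q) holds vacuously. ✓
w6: no successors, so [][]~[](p -> q) holds vacuously. ✓
— 5 worlds.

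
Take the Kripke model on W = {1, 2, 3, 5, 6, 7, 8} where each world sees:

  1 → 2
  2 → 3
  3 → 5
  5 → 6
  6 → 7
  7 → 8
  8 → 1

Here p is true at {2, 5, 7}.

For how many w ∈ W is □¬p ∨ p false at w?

1: □¬p is F, p is F. ✗
2: □¬p is T, p is T. ✓
3: □¬p is F, p is F. ✗
5: □¬p is T, p is T. ✓
6: □¬p is F, p is F. ✗
7: □¬p is T, p is T. ✓
8: □¬p is T, p is F. ✓
Satisfying worlds: {2, 5, 7, 8}.
So □¬p ∨ p fails at the other 3 worlds.

3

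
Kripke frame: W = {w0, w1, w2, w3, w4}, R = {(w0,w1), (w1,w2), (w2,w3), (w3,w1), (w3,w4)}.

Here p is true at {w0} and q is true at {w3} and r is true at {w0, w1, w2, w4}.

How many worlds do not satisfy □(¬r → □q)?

w0: successors {w1}; ¬r → □q there: w1:T. ✓
w1: successors {w2}; ¬r → □q there: w2:T. ✓
w2: successors {w3}; ¬r → □q there: w3:F. ✗
w3: successors {w1, w4}; ¬r → □q there: w1:T, w4:T. ✓
w4: no successors, so □(¬r → □q) holds vacuously. ✓
Satisfying worlds: {w0, w1, w3, w4}.
So □(¬r → □q) fails at the other 1 world.

1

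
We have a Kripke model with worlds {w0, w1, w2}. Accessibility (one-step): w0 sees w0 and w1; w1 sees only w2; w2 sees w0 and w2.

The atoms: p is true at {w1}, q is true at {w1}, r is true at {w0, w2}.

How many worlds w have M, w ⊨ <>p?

w0: successors {w0, w1}; p there: w0:F, w1:T. ✓
w1: successors {w2}; p there: w2:F. ✗
w2: successors {w0, w2}; p there: w0:F, w2:F. ✗
Satisfying worlds: {w0}.

1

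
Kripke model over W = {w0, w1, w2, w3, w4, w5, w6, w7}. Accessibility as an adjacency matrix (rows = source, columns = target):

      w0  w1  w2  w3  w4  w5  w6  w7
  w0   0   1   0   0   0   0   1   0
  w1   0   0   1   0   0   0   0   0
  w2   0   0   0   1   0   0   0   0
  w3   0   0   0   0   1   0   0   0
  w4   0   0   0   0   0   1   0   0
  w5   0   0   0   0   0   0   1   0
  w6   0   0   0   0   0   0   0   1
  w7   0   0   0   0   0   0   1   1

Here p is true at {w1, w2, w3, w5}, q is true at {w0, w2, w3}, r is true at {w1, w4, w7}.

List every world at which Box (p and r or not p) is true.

{w0, w3, w5, w6, w7}

w0: successors {w1, w6}; p and r or not p there: w1:T, w6:T. ✓
w1: successors {w2}; p and r or not p there: w2:F. ✗
w2: successors {w3}; p and r or not p there: w3:F. ✗
w3: successors {w4}; p and r or not p there: w4:T. ✓
w4: successors {w5}; p and r or not p there: w5:F. ✗
w5: successors {w6}; p and r or not p there: w6:T. ✓
w6: successors {w7}; p and r or not p there: w7:T. ✓
w7: successors {w6, w7}; p and r or not p there: w6:T, w7:T. ✓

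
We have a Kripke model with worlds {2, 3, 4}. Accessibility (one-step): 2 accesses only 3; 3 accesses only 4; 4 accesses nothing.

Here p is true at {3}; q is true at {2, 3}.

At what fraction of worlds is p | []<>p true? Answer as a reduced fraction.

2/3

2: p is F, []<>p is F. ✗
3: p is T, []<>p is F. ✓
4: p is F, []<>p is T. ✓
That's 2 of 3 worlds, so 2/3.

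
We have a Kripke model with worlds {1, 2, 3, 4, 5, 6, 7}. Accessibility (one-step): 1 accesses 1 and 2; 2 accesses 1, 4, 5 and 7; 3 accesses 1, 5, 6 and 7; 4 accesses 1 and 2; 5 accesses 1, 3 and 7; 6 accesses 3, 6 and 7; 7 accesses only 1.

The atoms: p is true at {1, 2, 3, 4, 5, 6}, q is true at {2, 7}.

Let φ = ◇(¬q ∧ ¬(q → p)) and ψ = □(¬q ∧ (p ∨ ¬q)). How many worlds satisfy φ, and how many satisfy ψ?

0 and 1

For ◇(¬q ∧ ¬(q → p)):
1: successors {1, 2}; ¬q ∧ ¬(q → p) there: 1:F, 2:F. ✗
2: successors {1, 4, 5, 7}; ¬q ∧ ¬(q → p) there: 1:F, 4:F, 5:F, 7:F. ✗
3: successors {1, 5, 6, 7}; ¬q ∧ ¬(q → p) there: 1:F, 5:F, 6:F, 7:F. ✗
4: successors {1, 2}; ¬q ∧ ¬(q → p) there: 1:F, 2:F. ✗
5: successors {1, 3, 7}; ¬q ∧ ¬(q → p) there: 1:F, 3:F, 7:F. ✗
6: successors {3, 6, 7}; ¬q ∧ ¬(q → p) there: 3:F, 6:F, 7:F. ✗
7: successors {1}; ¬q ∧ ¬(q → p) there: 1:F. ✗
— 0 worlds.
For □(¬q ∧ (p ∨ ¬q)):
1: successors {1, 2}; ¬q ∧ (p ∨ ¬q) there: 1:T, 2:F. ✗
2: successors {1, 4, 5, 7}; ¬q ∧ (p ∨ ¬q) there: 1:T, 4:T, 5:T, 7:F. ✗
3: successors {1, 5, 6, 7}; ¬q ∧ (p ∨ ¬q) there: 1:T, 5:T, 6:T, 7:F. ✗
4: successors {1, 2}; ¬q ∧ (p ∨ ¬q) there: 1:T, 2:F. ✗
5: successors {1, 3, 7}; ¬q ∧ (p ∨ ¬q) there: 1:T, 3:T, 7:F. ✗
6: successors {3, 6, 7}; ¬q ∧ (p ∨ ¬q) there: 3:T, 6:T, 7:F. ✗
7: successors {1}; ¬q ∧ (p ∨ ¬q) there: 1:T. ✓
— 1 world.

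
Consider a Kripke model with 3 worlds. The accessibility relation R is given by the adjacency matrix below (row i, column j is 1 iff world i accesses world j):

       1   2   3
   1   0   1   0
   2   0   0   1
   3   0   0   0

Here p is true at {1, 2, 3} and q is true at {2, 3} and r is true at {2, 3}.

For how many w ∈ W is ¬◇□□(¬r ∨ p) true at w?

1: ◇□□(¬r ∨ p) is T. ✗
2: ◇□□(¬r ∨ p) is T. ✗
3: ◇□□(¬r ∨ p) is F. ✓
Satisfying worlds: {3}.

1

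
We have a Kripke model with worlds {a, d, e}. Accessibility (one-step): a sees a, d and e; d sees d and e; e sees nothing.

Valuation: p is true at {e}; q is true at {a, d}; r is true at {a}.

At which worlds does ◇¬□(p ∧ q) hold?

a: successors {a, d, e}; ¬□(p ∧ q) there: a:T, d:T, e:F. ✓
d: successors {d, e}; ¬□(p ∧ q) there: d:T, e:F. ✓
e: no successors, so ◇¬□(p ∧ q) fails. ✗

{a, d}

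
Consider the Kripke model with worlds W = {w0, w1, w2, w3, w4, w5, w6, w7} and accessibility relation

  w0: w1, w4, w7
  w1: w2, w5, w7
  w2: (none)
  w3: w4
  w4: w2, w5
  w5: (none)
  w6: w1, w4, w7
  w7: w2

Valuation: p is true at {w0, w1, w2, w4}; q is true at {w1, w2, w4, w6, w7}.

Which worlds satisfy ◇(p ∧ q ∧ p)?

{w0, w1, w3, w4, w6, w7}

w0: successors {w1, w4, w7}; p ∧ q ∧ p there: w1:T, w4:T, w7:F. ✓
w1: successors {w2, w5, w7}; p ∧ q ∧ p there: w2:T, w5:F, w7:F. ✓
w2: no successors, so ◇(p ∧ q ∧ p) fails. ✗
w3: successors {w4}; p ∧ q ∧ p there: w4:T. ✓
w4: successors {w2, w5}; p ∧ q ∧ p there: w2:T, w5:F. ✓
w5: no successors, so ◇(p ∧ q ∧ p) fails. ✗
w6: successors {w1, w4, w7}; p ∧ q ∧ p there: w1:T, w4:T, w7:F. ✓
w7: successors {w2}; p ∧ q ∧ p there: w2:T. ✓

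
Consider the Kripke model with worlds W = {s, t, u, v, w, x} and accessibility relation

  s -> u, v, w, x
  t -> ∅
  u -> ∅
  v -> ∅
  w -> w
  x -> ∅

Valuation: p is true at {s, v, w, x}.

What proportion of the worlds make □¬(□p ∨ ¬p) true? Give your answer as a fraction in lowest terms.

2/3

s: successors {u, v, w, x}; ¬(□p ∨ ¬p) there: u:F, v:F, w:F, x:F. ✗
t: no successors, so □¬(□p ∨ ¬p) holds vacuously. ✓
u: no successors, so □¬(□p ∨ ¬p) holds vacuously. ✓
v: no successors, so □¬(□p ∨ ¬p) holds vacuously. ✓
w: successors {w}; ¬(□p ∨ ¬p) there: w:F. ✗
x: no successors, so □¬(□p ∨ ¬p) holds vacuously. ✓
That's 4 of 6 worlds, so 4/6 = 2/3.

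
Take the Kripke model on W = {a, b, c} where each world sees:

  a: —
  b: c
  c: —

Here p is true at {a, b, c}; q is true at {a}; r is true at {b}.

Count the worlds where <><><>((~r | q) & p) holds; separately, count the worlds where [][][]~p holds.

For <><><>((~r | q) & p):
a: no successors, so <><><>((~r | q) & p) fails. ✗
b: successors {c}; <><>((~r | q) & p) there: c:F. ✗
c: no successors, so <><><>((~r | q) & p) fails. ✗
— 0 worlds.
For [][][]~p:
a: no successors, so [][][]~p holds vacuously. ✓
b: successors {c}; [][]~p there: c:T. ✓
c: no successors, so [][][]~p holds vacuously. ✓
— 3 worlds.

0 and 3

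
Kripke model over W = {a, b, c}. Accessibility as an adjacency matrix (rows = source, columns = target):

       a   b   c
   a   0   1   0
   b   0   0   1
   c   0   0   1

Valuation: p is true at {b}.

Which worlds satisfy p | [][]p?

{b}

a: p is F, [][]p is F. ✗
b: p is T, [][]p is F. ✓
c: p is F, [][]p is F. ✗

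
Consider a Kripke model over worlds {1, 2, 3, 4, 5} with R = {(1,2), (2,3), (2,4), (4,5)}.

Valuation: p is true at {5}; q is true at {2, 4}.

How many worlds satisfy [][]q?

1: successors {2}; []q there: 2:F. ✗
2: successors {3, 4}; []q there: 3:T, 4:F. ✗
3: no successors, so [][]q holds vacuously. ✓
4: successors {5}; []q there: 5:T. ✓
5: no successors, so [][]q holds vacuously. ✓
Satisfying worlds: {3, 4, 5}.

3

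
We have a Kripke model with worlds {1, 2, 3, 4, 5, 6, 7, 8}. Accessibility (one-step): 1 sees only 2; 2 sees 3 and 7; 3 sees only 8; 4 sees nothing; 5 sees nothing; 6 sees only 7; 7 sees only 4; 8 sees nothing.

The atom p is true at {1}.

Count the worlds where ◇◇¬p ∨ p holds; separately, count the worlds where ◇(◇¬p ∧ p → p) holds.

For ◇◇¬p ∨ p:
1: ◇◇¬p is T, p is T. ✓
2: ◇◇¬p is T, p is F. ✓
3: ◇◇¬p is F, p is F. ✗
4: ◇◇¬p is F, p is F. ✗
5: ◇◇¬p is F, p is F. ✗
6: ◇◇¬p is T, p is F. ✓
7: ◇◇¬p is F, p is F. ✗
8: ◇◇¬p is F, p is F. ✗
— 3 worlds.
For ◇(◇¬p ∧ p → p):
1: successors {2}; ◇¬p ∧ p → p there: 2:T. ✓
2: successors {3, 7}; ◇¬p ∧ p → p there: 3:T, 7:T. ✓
3: successors {8}; ◇¬p ∧ p → p there: 8:T. ✓
4: no successors, so ◇(◇¬p ∧ p → p) fails. ✗
5: no successors, so ◇(◇¬p ∧ p → p) fails. ✗
6: successors {7}; ◇¬p ∧ p → p there: 7:T. ✓
7: successors {4}; ◇¬p ∧ p → p there: 4:T. ✓
8: no successors, so ◇(◇¬p ∧ p → p) fails. ✗
— 5 worlds.

3 and 5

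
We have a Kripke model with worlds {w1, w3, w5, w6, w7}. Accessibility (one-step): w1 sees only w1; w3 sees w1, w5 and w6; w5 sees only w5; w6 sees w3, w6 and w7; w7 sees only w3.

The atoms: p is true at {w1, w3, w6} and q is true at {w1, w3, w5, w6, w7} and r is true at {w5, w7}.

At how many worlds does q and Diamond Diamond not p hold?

w1: q is T, Diamond Diamond not p is F. ✗
w3: q is T, Diamond Diamond not p is T. ✓
w5: q is T, Diamond Diamond not p is T. ✓
w6: q is T, Diamond Diamond not p is T. ✓
w7: q is T, Diamond Diamond not p is T. ✓
Satisfying worlds: {w3, w5, w6, w7}.

4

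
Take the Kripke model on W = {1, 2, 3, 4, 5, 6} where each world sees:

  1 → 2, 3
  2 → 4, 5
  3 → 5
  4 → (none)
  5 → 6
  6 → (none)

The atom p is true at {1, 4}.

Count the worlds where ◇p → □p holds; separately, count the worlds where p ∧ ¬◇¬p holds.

5 and 1

For ◇p → □p:
1: ◇p is F, □p is F. ✓
2: ◇p is T, □p is F. ✗
3: ◇p is F, □p is F. ✓
4: ◇p is F, □p is T. ✓
5: ◇p is F, □p is F. ✓
6: ◇p is F, □p is T. ✓
— 5 worlds.
For p ∧ ¬◇¬p:
1: p is T, ¬◇¬p is F. ✗
2: p is F, ¬◇¬p is F. ✗
3: p is F, ¬◇¬p is F. ✗
4: p is T, ¬◇¬p is T. ✓
5: p is F, ¬◇¬p is F. ✗
6: p is F, ¬◇¬p is T. ✗
— 1 world.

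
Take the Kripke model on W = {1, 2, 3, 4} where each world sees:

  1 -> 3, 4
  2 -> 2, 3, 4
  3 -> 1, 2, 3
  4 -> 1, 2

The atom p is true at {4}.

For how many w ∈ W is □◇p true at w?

1: successors {3, 4}; ◇p there: 3:F, 4:F. ✗
2: successors {2, 3, 4}; ◇p there: 2:T, 3:F, 4:F. ✗
3: successors {1, 2, 3}; ◇p there: 1:T, 2:T, 3:F. ✗
4: successors {1, 2}; ◇p there: 1:T, 2:T. ✓
Satisfying worlds: {4}.

1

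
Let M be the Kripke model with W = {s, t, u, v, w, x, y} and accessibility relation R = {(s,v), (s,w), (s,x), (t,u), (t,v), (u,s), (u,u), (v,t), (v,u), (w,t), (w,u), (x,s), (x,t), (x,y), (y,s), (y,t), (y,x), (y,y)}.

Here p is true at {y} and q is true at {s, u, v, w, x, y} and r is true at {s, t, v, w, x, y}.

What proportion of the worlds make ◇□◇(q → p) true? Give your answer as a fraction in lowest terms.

3/7

s: successors {v, w, x}; □◇(q → p) there: v:F, w:F, x:F. ✗
t: successors {u, v}; □◇(q → p) there: u:F, v:F. ✗
u: successors {s, u}; □◇(q → p) there: s:T, u:F. ✓
v: successors {t, u}; □◇(q → p) there: t:F, u:F. ✗
w: successors {t, u}; □◇(q → p) there: t:F, u:F. ✗
x: successors {s, t, y}; □◇(q → p) there: s:T, t:F, y:F. ✓
y: successors {s, t, x, y}; □◇(q → p) there: s:T, t:F, x:F, y:F. ✓
That's 3 of 7 worlds, so 3/7.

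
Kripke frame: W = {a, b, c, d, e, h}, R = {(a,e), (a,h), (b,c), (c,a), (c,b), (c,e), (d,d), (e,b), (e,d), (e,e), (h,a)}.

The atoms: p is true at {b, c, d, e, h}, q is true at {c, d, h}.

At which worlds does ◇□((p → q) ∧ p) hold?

{c, d, e}

a: successors {e, h}; □((p → q) ∧ p) there: e:F, h:F. ✗
b: successors {c}; □((p → q) ∧ p) there: c:F. ✗
c: successors {a, b, e}; □((p → q) ∧ p) there: a:F, b:T, e:F. ✓
d: successors {d}; □((p → q) ∧ p) there: d:T. ✓
e: successors {b, d, e}; □((p → q) ∧ p) there: b:T, d:T, e:F. ✓
h: successors {a}; □((p → q) ∧ p) there: a:F. ✗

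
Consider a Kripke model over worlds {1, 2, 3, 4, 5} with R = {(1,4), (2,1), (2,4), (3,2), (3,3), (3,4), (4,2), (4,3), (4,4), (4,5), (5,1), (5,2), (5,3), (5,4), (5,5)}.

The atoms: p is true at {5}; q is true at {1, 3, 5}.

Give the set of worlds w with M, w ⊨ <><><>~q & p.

{5}

1: <><><>~q is T, p is F. ✗
2: <><><>~q is T, p is F. ✗
3: <><><>~q is T, p is F. ✗
4: <><><>~q is T, p is F. ✗
5: <><><>~q is T, p is T. ✓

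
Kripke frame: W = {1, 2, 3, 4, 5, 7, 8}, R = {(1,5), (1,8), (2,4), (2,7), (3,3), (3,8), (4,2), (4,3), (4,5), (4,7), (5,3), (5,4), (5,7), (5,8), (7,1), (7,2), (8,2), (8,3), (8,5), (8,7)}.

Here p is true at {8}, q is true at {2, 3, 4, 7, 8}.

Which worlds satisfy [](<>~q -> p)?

1: successors {5, 8}; <>~q -> p there: 5:T, 8:T. ✓
2: successors {4, 7}; <>~q -> p there: 4:F, 7:F. ✗
3: successors {3, 8}; <>~q -> p there: 3:T, 8:T. ✓
4: successors {2, 3, 5, 7}; <>~q -> p there: 2:T, 3:T, 5:T, 7:F. ✗
5: successors {3, 4, 7, 8}; <>~q -> p there: 3:T, 4:F, 7:F, 8:T. ✗
7: successors {1, 2}; <>~q -> p there: 1:F, 2:T. ✗
8: successors {2, 3, 5, 7}; <>~q -> p there: 2:T, 3:T, 5:T, 7:F. ✗

{1, 3}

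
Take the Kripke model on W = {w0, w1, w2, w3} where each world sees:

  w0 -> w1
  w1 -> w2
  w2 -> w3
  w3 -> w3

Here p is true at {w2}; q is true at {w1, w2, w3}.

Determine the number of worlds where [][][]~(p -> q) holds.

w0: successors {w1}; [][]~(p -> q) there: w1:F. ✗
w1: successors {w2}; [][]~(p -> q) there: w2:F. ✗
w2: successors {w3}; [][]~(p -> q) there: w3:F. ✗
w3: successors {w3}; [][]~(p -> q) there: w3:F. ✗
Satisfying worlds: ∅.

0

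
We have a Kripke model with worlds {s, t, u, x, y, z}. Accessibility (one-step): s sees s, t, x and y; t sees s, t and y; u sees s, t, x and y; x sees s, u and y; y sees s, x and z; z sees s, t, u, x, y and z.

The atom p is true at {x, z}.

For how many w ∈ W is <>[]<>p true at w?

s: successors {s, t, x, y}; []<>p there: s:F, t:F, x:T, y:F. ✓
t: successors {s, t, y}; []<>p there: s:F, t:F, y:F. ✗
u: successors {s, t, x, y}; []<>p there: s:F, t:F, x:T, y:F. ✓
x: successors {s, u, y}; []<>p there: s:F, u:F, y:F. ✗
y: successors {s, x, z}; []<>p there: s:F, x:T, z:F. ✓
z: successors {s, t, u, x, y, z}; []<>p there: s:F, t:F, u:F, x:T, y:F, z:F. ✓
Satisfying worlds: {s, u, y, z}.

4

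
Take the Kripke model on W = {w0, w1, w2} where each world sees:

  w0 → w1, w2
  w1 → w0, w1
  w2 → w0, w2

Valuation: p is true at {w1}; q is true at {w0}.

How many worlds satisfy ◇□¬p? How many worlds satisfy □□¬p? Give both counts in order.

For ◇□¬p:
w0: successors {w1, w2}; □¬p there: w1:F, w2:T. ✓
w1: successors {w0, w1}; □¬p there: w0:F, w1:F. ✗
w2: successors {w0, w2}; □¬p there: w0:F, w2:T. ✓
— 2 worlds.
For □□¬p:
w0: successors {w1, w2}; □¬p there: w1:F, w2:T. ✗
w1: successors {w0, w1}; □¬p there: w0:F, w1:F. ✗
w2: successors {w0, w2}; □¬p there: w0:F, w2:T. ✗
— 0 worlds.

2 and 0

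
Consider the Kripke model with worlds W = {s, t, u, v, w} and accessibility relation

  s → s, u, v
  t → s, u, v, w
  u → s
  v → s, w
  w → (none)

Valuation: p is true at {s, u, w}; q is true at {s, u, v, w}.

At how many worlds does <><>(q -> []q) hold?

s: successors {s, u, v}; <>(q -> []q) there: s:T, u:T, v:T. ✓
t: successors {s, u, v, w}; <>(q -> []q) there: s:T, u:T, v:T, w:F. ✓
u: successors {s}; <>(q -> []q) there: s:T. ✓
v: successors {s, w}; <>(q -> []q) there: s:T, w:F. ✓
w: no successors, so <><>(q -> []q) fails. ✗
Satisfying worlds: {s, t, u, v}.

4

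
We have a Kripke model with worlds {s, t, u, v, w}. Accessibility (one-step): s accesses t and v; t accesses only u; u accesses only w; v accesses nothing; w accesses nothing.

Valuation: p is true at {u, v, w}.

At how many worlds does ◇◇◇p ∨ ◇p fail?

s: ◇◇◇p is T, ◇p is T. ✓
t: ◇◇◇p is F, ◇p is T. ✓
u: ◇◇◇p is F, ◇p is T. ✓
v: ◇◇◇p is F, ◇p is F. ✗
w: ◇◇◇p is F, ◇p is F. ✗
Satisfying worlds: {s, t, u}.
So ◇◇◇p ∨ ◇p fails at the other 2 worlds.

2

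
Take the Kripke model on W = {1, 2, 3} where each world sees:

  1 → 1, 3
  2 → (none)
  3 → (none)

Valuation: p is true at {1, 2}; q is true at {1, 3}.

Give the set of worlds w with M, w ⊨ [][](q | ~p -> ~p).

1: successors {1, 3}; [](q | ~p -> ~p) there: 1:F, 3:T. ✗
2: no successors, so [][](q | ~p -> ~p) holds vacuously. ✓
3: no successors, so [][](q | ~p -> ~p) holds vacuously. ✓

{2, 3}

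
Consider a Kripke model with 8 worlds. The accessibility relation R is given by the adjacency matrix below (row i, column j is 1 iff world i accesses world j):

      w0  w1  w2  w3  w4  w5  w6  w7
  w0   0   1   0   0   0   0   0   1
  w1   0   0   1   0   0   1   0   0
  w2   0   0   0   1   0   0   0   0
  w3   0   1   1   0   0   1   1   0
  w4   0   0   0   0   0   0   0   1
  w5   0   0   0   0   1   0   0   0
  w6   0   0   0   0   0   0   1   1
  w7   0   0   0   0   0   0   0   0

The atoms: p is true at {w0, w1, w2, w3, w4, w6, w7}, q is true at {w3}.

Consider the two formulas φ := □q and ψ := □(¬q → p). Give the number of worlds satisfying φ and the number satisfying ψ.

For □q:
w0: successors {w1, w7}; q there: w1:F, w7:F. ✗
w1: successors {w2, w5}; q there: w2:F, w5:F. ✗
w2: successors {w3}; q there: w3:T. ✓
w3: successors {w1, w2, w5, w6}; q there: w1:F, w2:F, w5:F, w6:F. ✗
w4: successors {w7}; q there: w7:F. ✗
w5: successors {w4}; q there: w4:F. ✗
w6: successors {w6, w7}; q there: w6:F, w7:F. ✗
w7: no successors, so □q holds vacuously. ✓
— 2 worlds.
For □(¬q → p):
w0: successors {w1, w7}; ¬q → p there: w1:T, w7:T. ✓
w1: successors {w2, w5}; ¬q → p there: w2:T, w5:F. ✗
w2: successors {w3}; ¬q → p there: w3:T. ✓
w3: successors {w1, w2, w5, w6}; ¬q → p there: w1:T, w2:T, w5:F, w6:T. ✗
w4: successors {w7}; ¬q → p there: w7:T. ✓
w5: successors {w4}; ¬q → p there: w4:T. ✓
w6: successors {w6, w7}; ¬q → p there: w6:T, w7:T. ✓
w7: no successors, so □(¬q → p) holds vacuously. ✓
— 6 worlds.

2 and 6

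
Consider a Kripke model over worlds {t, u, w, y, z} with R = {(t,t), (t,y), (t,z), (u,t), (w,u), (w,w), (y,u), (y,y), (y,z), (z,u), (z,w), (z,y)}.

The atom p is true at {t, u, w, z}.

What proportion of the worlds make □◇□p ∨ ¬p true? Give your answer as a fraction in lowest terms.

t: □◇□p is F, ¬p is F. ✗
u: □◇□p is F, ¬p is F. ✗
w: □◇□p is F, ¬p is F. ✗
y: □◇□p is F, ¬p is T. ✓
z: □◇□p is F, ¬p is F. ✗
That's 1 of 5 worlds, so 1/5.

1/5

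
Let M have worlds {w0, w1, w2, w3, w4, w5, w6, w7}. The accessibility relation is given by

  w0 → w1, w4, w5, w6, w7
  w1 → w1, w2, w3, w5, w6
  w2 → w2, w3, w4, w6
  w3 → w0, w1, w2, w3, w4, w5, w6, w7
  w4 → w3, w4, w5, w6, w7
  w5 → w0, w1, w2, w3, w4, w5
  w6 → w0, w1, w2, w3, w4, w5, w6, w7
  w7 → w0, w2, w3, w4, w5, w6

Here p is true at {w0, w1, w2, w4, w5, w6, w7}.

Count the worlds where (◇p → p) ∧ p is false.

w0: ◇p → p is T, p is T. ✓
w1: ◇p → p is T, p is T. ✓
w2: ◇p → p is T, p is T. ✓
w3: ◇p → p is F, p is F. ✗
w4: ◇p → p is T, p is T. ✓
w5: ◇p → p is T, p is T. ✓
w6: ◇p → p is T, p is T. ✓
w7: ◇p → p is T, p is T. ✓
Satisfying worlds: {w0, w1, w2, w4, w5, w6, w7}.
So (◇p → p) ∧ p fails at the other 1 world.

1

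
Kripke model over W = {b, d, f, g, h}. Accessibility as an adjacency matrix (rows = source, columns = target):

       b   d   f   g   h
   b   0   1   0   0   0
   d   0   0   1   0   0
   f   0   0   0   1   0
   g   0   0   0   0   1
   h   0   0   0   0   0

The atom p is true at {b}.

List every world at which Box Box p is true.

b: successors {d}; Box p there: d:F. ✗
d: successors {f}; Box p there: f:F. ✗
f: successors {g}; Box p there: g:F. ✗
g: successors {h}; Box p there: h:T. ✓
h: no successors, so Box Box p holds vacuously. ✓

{g, h}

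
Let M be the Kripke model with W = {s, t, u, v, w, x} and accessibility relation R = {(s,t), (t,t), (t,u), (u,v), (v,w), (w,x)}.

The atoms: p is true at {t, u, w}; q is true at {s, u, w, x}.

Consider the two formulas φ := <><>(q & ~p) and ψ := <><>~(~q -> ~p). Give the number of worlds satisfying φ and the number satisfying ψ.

For <><>(q & ~p):
s: successors {t}; <>(q & ~p) there: t:F. ✗
t: successors {t, u}; <>(q & ~p) there: t:F, u:F. ✗
u: successors {v}; <>(q & ~p) there: v:F. ✗
v: successors {w}; <>(q & ~p) there: w:T. ✓
w: successors {x}; <>(q & ~p) there: x:F. ✗
x: no successors, so <><>(q & ~p) fails. ✗
— 1 world.
For <><>~(~q -> ~p):
s: successors {t}; <>~(~q -> ~p) there: t:T. ✓
t: successors {t, u}; <>~(~q -> ~p) there: t:T, u:F. ✓
u: successors {v}; <>~(~q -> ~p) there: v:F. ✗
v: successors {w}; <>~(~q -> ~p) there: w:F. ✗
w: successors {x}; <>~(~q -> ~p) there: x:F. ✗
x: no successors, so <><>~(~q -> ~p) fails. ✗
— 2 worlds.

1 and 2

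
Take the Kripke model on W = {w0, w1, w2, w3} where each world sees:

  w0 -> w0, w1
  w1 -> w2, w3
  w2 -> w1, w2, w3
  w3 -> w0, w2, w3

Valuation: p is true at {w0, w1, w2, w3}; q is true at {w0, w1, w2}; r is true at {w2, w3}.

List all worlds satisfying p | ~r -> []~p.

∅

w0: p | ~r is T, []~p is F. ✗
w1: p | ~r is T, []~p is F. ✗
w2: p | ~r is T, []~p is F. ✗
w3: p | ~r is T, []~p is F. ✗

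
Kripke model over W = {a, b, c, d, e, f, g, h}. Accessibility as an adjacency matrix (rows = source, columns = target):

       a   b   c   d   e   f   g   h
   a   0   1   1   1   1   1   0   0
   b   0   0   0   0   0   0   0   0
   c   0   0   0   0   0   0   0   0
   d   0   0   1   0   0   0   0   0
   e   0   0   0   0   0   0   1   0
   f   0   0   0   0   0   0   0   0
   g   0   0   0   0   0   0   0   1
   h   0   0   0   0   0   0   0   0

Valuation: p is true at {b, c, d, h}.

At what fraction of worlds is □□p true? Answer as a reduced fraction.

a: successors {b, c, d, e, f}; □p there: b:T, c:T, d:T, e:F, f:T. ✗
b: no successors, so □□p holds vacuously. ✓
c: no successors, so □□p holds vacuously. ✓
d: successors {c}; □p there: c:T. ✓
e: successors {g}; □p there: g:T. ✓
f: no successors, so □□p holds vacuously. ✓
g: successors {h}; □p there: h:T. ✓
h: no successors, so □□p holds vacuously. ✓
That's 7 of 8 worlds, so 7/8.

7/8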